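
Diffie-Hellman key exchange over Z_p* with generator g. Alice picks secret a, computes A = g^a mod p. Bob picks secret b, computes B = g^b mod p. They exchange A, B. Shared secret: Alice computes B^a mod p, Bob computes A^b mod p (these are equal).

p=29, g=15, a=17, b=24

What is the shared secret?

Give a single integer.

Answer: 7

Derivation:
A = 15^17 mod 29  (bits of 17 = 10001)
  bit 0 = 1: r = r^2 * 15 mod 29 = 1^2 * 15 = 1*15 = 15
  bit 1 = 0: r = r^2 mod 29 = 15^2 = 22
  bit 2 = 0: r = r^2 mod 29 = 22^2 = 20
  bit 3 = 0: r = r^2 mod 29 = 20^2 = 23
  bit 4 = 1: r = r^2 * 15 mod 29 = 23^2 * 15 = 7*15 = 18
  -> A = 18
B = 15^24 mod 29  (bits of 24 = 11000)
  bit 0 = 1: r = r^2 * 15 mod 29 = 1^2 * 15 = 1*15 = 15
  bit 1 = 1: r = r^2 * 15 mod 29 = 15^2 * 15 = 22*15 = 11
  bit 2 = 0: r = r^2 mod 29 = 11^2 = 5
  bit 3 = 0: r = r^2 mod 29 = 5^2 = 25
  bit 4 = 0: r = r^2 mod 29 = 25^2 = 16
  -> B = 16
s = B^a = 16^17 mod 29  (bits of 17 = 10001)
  bit 0 = 1: r = r^2 * 16 mod 29 = 1^2 * 16 = 1*16 = 16
  bit 1 = 0: r = r^2 mod 29 = 16^2 = 24
  bit 2 = 0: r = r^2 mod 29 = 24^2 = 25
  bit 3 = 0: r = r^2 mod 29 = 25^2 = 16
  bit 4 = 1: r = r^2 * 16 mod 29 = 16^2 * 16 = 24*16 = 7
  -> s = B^a = 7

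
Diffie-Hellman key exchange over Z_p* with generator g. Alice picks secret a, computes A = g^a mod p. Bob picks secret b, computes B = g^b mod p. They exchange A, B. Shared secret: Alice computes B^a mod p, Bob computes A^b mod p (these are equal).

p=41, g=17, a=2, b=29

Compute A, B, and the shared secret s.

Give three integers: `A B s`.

Answer: 2 15 20

Derivation:
A = 17^2 mod 41  (bits of 2 = 10)
  bit 0 = 1: r = r^2 * 17 mod 41 = 1^2 * 17 = 1*17 = 17
  bit 1 = 0: r = r^2 mod 41 = 17^2 = 2
  -> A = 2
B = 17^29 mod 41  (bits of 29 = 11101)
  bit 0 = 1: r = r^2 * 17 mod 41 = 1^2 * 17 = 1*17 = 17
  bit 1 = 1: r = r^2 * 17 mod 41 = 17^2 * 17 = 2*17 = 34
  bit 2 = 1: r = r^2 * 17 mod 41 = 34^2 * 17 = 8*17 = 13
  bit 3 = 0: r = r^2 mod 41 = 13^2 = 5
  bit 4 = 1: r = r^2 * 17 mod 41 = 5^2 * 17 = 25*17 = 15
  -> B = 15
s = B^a = 15^2 mod 41  (bits of 2 = 10)
  bit 0 = 1: r = r^2 * 15 mod 41 = 1^2 * 15 = 1*15 = 15
  bit 1 = 0: r = r^2 mod 41 = 15^2 = 20
  -> s = B^a = 20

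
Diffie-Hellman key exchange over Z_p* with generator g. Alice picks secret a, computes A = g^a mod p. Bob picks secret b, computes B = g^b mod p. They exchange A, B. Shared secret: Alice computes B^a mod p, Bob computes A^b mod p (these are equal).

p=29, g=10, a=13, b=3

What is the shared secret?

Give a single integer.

A = 10^13 mod 29  (bits of 13 = 1101)
  bit 0 = 1: r = r^2 * 10 mod 29 = 1^2 * 10 = 1*10 = 10
  bit 1 = 1: r = r^2 * 10 mod 29 = 10^2 * 10 = 13*10 = 14
  bit 2 = 0: r = r^2 mod 29 = 14^2 = 22
  bit 3 = 1: r = r^2 * 10 mod 29 = 22^2 * 10 = 20*10 = 26
  -> A = 26
B = 10^3 mod 29  (bits of 3 = 11)
  bit 0 = 1: r = r^2 * 10 mod 29 = 1^2 * 10 = 1*10 = 10
  bit 1 = 1: r = r^2 * 10 mod 29 = 10^2 * 10 = 13*10 = 14
  -> B = 14
s = B^a = 14^13 mod 29  (bits of 13 = 1101)
  bit 0 = 1: r = r^2 * 14 mod 29 = 1^2 * 14 = 1*14 = 14
  bit 1 = 1: r = r^2 * 14 mod 29 = 14^2 * 14 = 22*14 = 18
  bit 2 = 0: r = r^2 mod 29 = 18^2 = 5
  bit 3 = 1: r = r^2 * 14 mod 29 = 5^2 * 14 = 25*14 = 2
  -> s = B^a = 2

Answer: 2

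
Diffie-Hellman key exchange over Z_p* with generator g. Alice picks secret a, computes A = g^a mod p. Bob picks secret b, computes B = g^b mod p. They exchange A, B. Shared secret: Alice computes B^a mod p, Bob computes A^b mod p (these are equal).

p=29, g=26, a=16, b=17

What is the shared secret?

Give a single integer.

Answer: 25

Derivation:
A = 26^16 mod 29  (bits of 16 = 10000)
  bit 0 = 1: r = r^2 * 26 mod 29 = 1^2 * 26 = 1*26 = 26
  bit 1 = 0: r = r^2 mod 29 = 26^2 = 9
  bit 2 = 0: r = r^2 mod 29 = 9^2 = 23
  bit 3 = 0: r = r^2 mod 29 = 23^2 = 7
  bit 4 = 0: r = r^2 mod 29 = 7^2 = 20
  -> A = 20
B = 26^17 mod 29  (bits of 17 = 10001)
  bit 0 = 1: r = r^2 * 26 mod 29 = 1^2 * 26 = 1*26 = 26
  bit 1 = 0: r = r^2 mod 29 = 26^2 = 9
  bit 2 = 0: r = r^2 mod 29 = 9^2 = 23
  bit 3 = 0: r = r^2 mod 29 = 23^2 = 7
  bit 4 = 1: r = r^2 * 26 mod 29 = 7^2 * 26 = 20*26 = 27
  -> B = 27
s = B^a = 27^16 mod 29  (bits of 16 = 10000)
  bit 0 = 1: r = r^2 * 27 mod 29 = 1^2 * 27 = 1*27 = 27
  bit 1 = 0: r = r^2 mod 29 = 27^2 = 4
  bit 2 = 0: r = r^2 mod 29 = 4^2 = 16
  bit 3 = 0: r = r^2 mod 29 = 16^2 = 24
  bit 4 = 0: r = r^2 mod 29 = 24^2 = 25
  -> s = B^a = 25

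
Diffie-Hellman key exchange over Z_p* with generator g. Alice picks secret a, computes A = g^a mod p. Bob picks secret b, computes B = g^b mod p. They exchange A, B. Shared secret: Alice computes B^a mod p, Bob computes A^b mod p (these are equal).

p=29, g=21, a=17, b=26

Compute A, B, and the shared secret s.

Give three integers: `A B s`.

Answer: 19 5 9

Derivation:
A = 21^17 mod 29  (bits of 17 = 10001)
  bit 0 = 1: r = r^2 * 21 mod 29 = 1^2 * 21 = 1*21 = 21
  bit 1 = 0: r = r^2 mod 29 = 21^2 = 6
  bit 2 = 0: r = r^2 mod 29 = 6^2 = 7
  bit 3 = 0: r = r^2 mod 29 = 7^2 = 20
  bit 4 = 1: r = r^2 * 21 mod 29 = 20^2 * 21 = 23*21 = 19
  -> A = 19
B = 21^26 mod 29  (bits of 26 = 11010)
  bit 0 = 1: r = r^2 * 21 mod 29 = 1^2 * 21 = 1*21 = 21
  bit 1 = 1: r = r^2 * 21 mod 29 = 21^2 * 21 = 6*21 = 10
  bit 2 = 0: r = r^2 mod 29 = 10^2 = 13
  bit 3 = 1: r = r^2 * 21 mod 29 = 13^2 * 21 = 24*21 = 11
  bit 4 = 0: r = r^2 mod 29 = 11^2 = 5
  -> B = 5
s = B^a = 5^17 mod 29  (bits of 17 = 10001)
  bit 0 = 1: r = r^2 * 5 mod 29 = 1^2 * 5 = 1*5 = 5
  bit 1 = 0: r = r^2 mod 29 = 5^2 = 25
  bit 2 = 0: r = r^2 mod 29 = 25^2 = 16
  bit 3 = 0: r = r^2 mod 29 = 16^2 = 24
  bit 4 = 1: r = r^2 * 5 mod 29 = 24^2 * 5 = 25*5 = 9
  -> s = B^a = 9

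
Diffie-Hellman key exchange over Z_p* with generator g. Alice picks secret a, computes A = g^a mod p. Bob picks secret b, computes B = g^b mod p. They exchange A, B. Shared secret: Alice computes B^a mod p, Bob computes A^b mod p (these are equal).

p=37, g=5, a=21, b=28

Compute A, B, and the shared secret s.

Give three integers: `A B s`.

A = 5^21 mod 37  (bits of 21 = 10101)
  bit 0 = 1: r = r^2 * 5 mod 37 = 1^2 * 5 = 1*5 = 5
  bit 1 = 0: r = r^2 mod 37 = 5^2 = 25
  bit 2 = 1: r = r^2 * 5 mod 37 = 25^2 * 5 = 33*5 = 17
  bit 3 = 0: r = r^2 mod 37 = 17^2 = 30
  bit 4 = 1: r = r^2 * 5 mod 37 = 30^2 * 5 = 12*5 = 23
  -> A = 23
B = 5^28 mod 37  (bits of 28 = 11100)
  bit 0 = 1: r = r^2 * 5 mod 37 = 1^2 * 5 = 1*5 = 5
  bit 1 = 1: r = r^2 * 5 mod 37 = 5^2 * 5 = 25*5 = 14
  bit 2 = 1: r = r^2 * 5 mod 37 = 14^2 * 5 = 11*5 = 18
  bit 3 = 0: r = r^2 mod 37 = 18^2 = 28
  bit 4 = 0: r = r^2 mod 37 = 28^2 = 7
  -> B = 7
s = B^a = 7^21 mod 37  (bits of 21 = 10101)
  bit 0 = 1: r = r^2 * 7 mod 37 = 1^2 * 7 = 1*7 = 7
  bit 1 = 0: r = r^2 mod 37 = 7^2 = 12
  bit 2 = 1: r = r^2 * 7 mod 37 = 12^2 * 7 = 33*7 = 9
  bit 3 = 0: r = r^2 mod 37 = 9^2 = 7
  bit 4 = 1: r = r^2 * 7 mod 37 = 7^2 * 7 = 12*7 = 10
  -> s = B^a = 10

Answer: 23 7 10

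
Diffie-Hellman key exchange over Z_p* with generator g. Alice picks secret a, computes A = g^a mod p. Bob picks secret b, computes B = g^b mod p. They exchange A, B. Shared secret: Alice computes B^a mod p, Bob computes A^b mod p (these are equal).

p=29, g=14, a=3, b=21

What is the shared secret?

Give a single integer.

A = 14^3 mod 29  (bits of 3 = 11)
  bit 0 = 1: r = r^2 * 14 mod 29 = 1^2 * 14 = 1*14 = 14
  bit 1 = 1: r = r^2 * 14 mod 29 = 14^2 * 14 = 22*14 = 18
  -> A = 18
B = 14^21 mod 29  (bits of 21 = 10101)
  bit 0 = 1: r = r^2 * 14 mod 29 = 1^2 * 14 = 1*14 = 14
  bit 1 = 0: r = r^2 mod 29 = 14^2 = 22
  bit 2 = 1: r = r^2 * 14 mod 29 = 22^2 * 14 = 20*14 = 19
  bit 3 = 0: r = r^2 mod 29 = 19^2 = 13
  bit 4 = 1: r = r^2 * 14 mod 29 = 13^2 * 14 = 24*14 = 17
  -> B = 17
s = B^a = 17^3 mod 29  (bits of 3 = 11)
  bit 0 = 1: r = r^2 * 17 mod 29 = 1^2 * 17 = 1*17 = 17
  bit 1 = 1: r = r^2 * 17 mod 29 = 17^2 * 17 = 28*17 = 12
  -> s = B^a = 12

Answer: 12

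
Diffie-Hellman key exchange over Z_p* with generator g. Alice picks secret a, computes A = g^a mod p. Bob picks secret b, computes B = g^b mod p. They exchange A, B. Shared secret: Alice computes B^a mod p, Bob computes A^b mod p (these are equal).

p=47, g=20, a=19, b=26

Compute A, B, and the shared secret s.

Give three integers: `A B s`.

A = 20^19 mod 47  (bits of 19 = 10011)
  bit 0 = 1: r = r^2 * 20 mod 47 = 1^2 * 20 = 1*20 = 20
  bit 1 = 0: r = r^2 mod 47 = 20^2 = 24
  bit 2 = 0: r = r^2 mod 47 = 24^2 = 12
  bit 3 = 1: r = r^2 * 20 mod 47 = 12^2 * 20 = 3*20 = 13
  bit 4 = 1: r = r^2 * 20 mod 47 = 13^2 * 20 = 28*20 = 43
  -> A = 43
B = 20^26 mod 47  (bits of 26 = 11010)
  bit 0 = 1: r = r^2 * 20 mod 47 = 1^2 * 20 = 1*20 = 20
  bit 1 = 1: r = r^2 * 20 mod 47 = 20^2 * 20 = 24*20 = 10
  bit 2 = 0: r = r^2 mod 47 = 10^2 = 6
  bit 3 = 1: r = r^2 * 20 mod 47 = 6^2 * 20 = 36*20 = 15
  bit 4 = 0: r = r^2 mod 47 = 15^2 = 37
  -> B = 37
s = B^a = 37^19 mod 47  (bits of 19 = 10011)
  bit 0 = 1: r = r^2 * 37 mod 47 = 1^2 * 37 = 1*37 = 37
  bit 1 = 0: r = r^2 mod 47 = 37^2 = 6
  bit 2 = 0: r = r^2 mod 47 = 6^2 = 36
  bit 3 = 1: r = r^2 * 37 mod 47 = 36^2 * 37 = 27*37 = 12
  bit 4 = 1: r = r^2 * 37 mod 47 = 12^2 * 37 = 3*37 = 17
  -> s = B^a = 17

Answer: 43 37 17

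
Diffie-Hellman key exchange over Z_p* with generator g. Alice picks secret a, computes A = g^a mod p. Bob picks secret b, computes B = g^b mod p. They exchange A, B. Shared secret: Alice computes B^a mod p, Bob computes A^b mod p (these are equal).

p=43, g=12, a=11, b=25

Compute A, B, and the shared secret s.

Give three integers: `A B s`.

A = 12^11 mod 43  (bits of 11 = 1011)
  bit 0 = 1: r = r^2 * 12 mod 43 = 1^2 * 12 = 1*12 = 12
  bit 1 = 0: r = r^2 mod 43 = 12^2 = 15
  bit 2 = 1: r = r^2 * 12 mod 43 = 15^2 * 12 = 10*12 = 34
  bit 3 = 1: r = r^2 * 12 mod 43 = 34^2 * 12 = 38*12 = 26
  -> A = 26
B = 12^25 mod 43  (bits of 25 = 11001)
  bit 0 = 1: r = r^2 * 12 mod 43 = 1^2 * 12 = 1*12 = 12
  bit 1 = 1: r = r^2 * 12 mod 43 = 12^2 * 12 = 15*12 = 8
  bit 2 = 0: r = r^2 mod 43 = 8^2 = 21
  bit 3 = 0: r = r^2 mod 43 = 21^2 = 11
  bit 4 = 1: r = r^2 * 12 mod 43 = 11^2 * 12 = 35*12 = 33
  -> B = 33
s = B^a = 33^11 mod 43  (bits of 11 = 1011)
  bit 0 = 1: r = r^2 * 33 mod 43 = 1^2 * 33 = 1*33 = 33
  bit 1 = 0: r = r^2 mod 43 = 33^2 = 14
  bit 2 = 1: r = r^2 * 33 mod 43 = 14^2 * 33 = 24*33 = 18
  bit 3 = 1: r = r^2 * 33 mod 43 = 18^2 * 33 = 23*33 = 28
  -> s = B^a = 28

Answer: 26 33 28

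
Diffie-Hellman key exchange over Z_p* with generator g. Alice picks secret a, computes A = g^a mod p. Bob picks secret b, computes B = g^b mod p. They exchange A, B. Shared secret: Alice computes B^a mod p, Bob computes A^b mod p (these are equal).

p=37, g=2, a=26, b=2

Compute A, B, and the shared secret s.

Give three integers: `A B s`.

A = 2^26 mod 37  (bits of 26 = 11010)
  bit 0 = 1: r = r^2 * 2 mod 37 = 1^2 * 2 = 1*2 = 2
  bit 1 = 1: r = r^2 * 2 mod 37 = 2^2 * 2 = 4*2 = 8
  bit 2 = 0: r = r^2 mod 37 = 8^2 = 27
  bit 3 = 1: r = r^2 * 2 mod 37 = 27^2 * 2 = 26*2 = 15
  bit 4 = 0: r = r^2 mod 37 = 15^2 = 3
  -> A = 3
B = 2^2 mod 37  (bits of 2 = 10)
  bit 0 = 1: r = r^2 * 2 mod 37 = 1^2 * 2 = 1*2 = 2
  bit 1 = 0: r = r^2 mod 37 = 2^2 = 4
  -> B = 4
s = B^a = 4^26 mod 37  (bits of 26 = 11010)
  bit 0 = 1: r = r^2 * 4 mod 37 = 1^2 * 4 = 1*4 = 4
  bit 1 = 1: r = r^2 * 4 mod 37 = 4^2 * 4 = 16*4 = 27
  bit 2 = 0: r = r^2 mod 37 = 27^2 = 26
  bit 3 = 1: r = r^2 * 4 mod 37 = 26^2 * 4 = 10*4 = 3
  bit 4 = 0: r = r^2 mod 37 = 3^2 = 9
  -> s = B^a = 9

Answer: 3 4 9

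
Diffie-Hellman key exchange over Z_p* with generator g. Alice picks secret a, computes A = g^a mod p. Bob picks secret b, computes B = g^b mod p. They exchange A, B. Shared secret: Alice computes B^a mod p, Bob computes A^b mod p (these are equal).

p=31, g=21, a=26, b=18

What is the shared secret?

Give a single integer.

Answer: 8

Derivation:
A = 21^26 mod 31  (bits of 26 = 11010)
  bit 0 = 1: r = r^2 * 21 mod 31 = 1^2 * 21 = 1*21 = 21
  bit 1 = 1: r = r^2 * 21 mod 31 = 21^2 * 21 = 7*21 = 23
  bit 2 = 0: r = r^2 mod 31 = 23^2 = 2
  bit 3 = 1: r = r^2 * 21 mod 31 = 2^2 * 21 = 4*21 = 22
  bit 4 = 0: r = r^2 mod 31 = 22^2 = 19
  -> A = 19
B = 21^18 mod 31  (bits of 18 = 10010)
  bit 0 = 1: r = r^2 * 21 mod 31 = 1^2 * 21 = 1*21 = 21
  bit 1 = 0: r = r^2 mod 31 = 21^2 = 7
  bit 2 = 0: r = r^2 mod 31 = 7^2 = 18
  bit 3 = 1: r = r^2 * 21 mod 31 = 18^2 * 21 = 14*21 = 15
  bit 4 = 0: r = r^2 mod 31 = 15^2 = 8
  -> B = 8
s = B^a = 8^26 mod 31  (bits of 26 = 11010)
  bit 0 = 1: r = r^2 * 8 mod 31 = 1^2 * 8 = 1*8 = 8
  bit 1 = 1: r = r^2 * 8 mod 31 = 8^2 * 8 = 2*8 = 16
  bit 2 = 0: r = r^2 mod 31 = 16^2 = 8
  bit 3 = 1: r = r^2 * 8 mod 31 = 8^2 * 8 = 2*8 = 16
  bit 4 = 0: r = r^2 mod 31 = 16^2 = 8
  -> s = B^a = 8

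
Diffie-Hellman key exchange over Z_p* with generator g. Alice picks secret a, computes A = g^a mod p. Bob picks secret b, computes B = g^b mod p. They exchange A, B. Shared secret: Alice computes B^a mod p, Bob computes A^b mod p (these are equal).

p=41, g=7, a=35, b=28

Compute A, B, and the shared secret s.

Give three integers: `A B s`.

A = 7^35 mod 41  (bits of 35 = 100011)
  bit 0 = 1: r = r^2 * 7 mod 41 = 1^2 * 7 = 1*7 = 7
  bit 1 = 0: r = r^2 mod 41 = 7^2 = 8
  bit 2 = 0: r = r^2 mod 41 = 8^2 = 23
  bit 3 = 0: r = r^2 mod 41 = 23^2 = 37
  bit 4 = 1: r = r^2 * 7 mod 41 = 37^2 * 7 = 16*7 = 30
  bit 5 = 1: r = r^2 * 7 mod 41 = 30^2 * 7 = 39*7 = 27
  -> A = 27
B = 7^28 mod 41  (bits of 28 = 11100)
  bit 0 = 1: r = r^2 * 7 mod 41 = 1^2 * 7 = 1*7 = 7
  bit 1 = 1: r = r^2 * 7 mod 41 = 7^2 * 7 = 8*7 = 15
  bit 2 = 1: r = r^2 * 7 mod 41 = 15^2 * 7 = 20*7 = 17
  bit 3 = 0: r = r^2 mod 41 = 17^2 = 2
  bit 4 = 0: r = r^2 mod 41 = 2^2 = 4
  -> B = 4
s = B^a = 4^35 mod 41  (bits of 35 = 100011)
  bit 0 = 1: r = r^2 * 4 mod 41 = 1^2 * 4 = 1*4 = 4
  bit 1 = 0: r = r^2 mod 41 = 4^2 = 16
  bit 2 = 0: r = r^2 mod 41 = 16^2 = 10
  bit 3 = 0: r = r^2 mod 41 = 10^2 = 18
  bit 4 = 1: r = r^2 * 4 mod 41 = 18^2 * 4 = 37*4 = 25
  bit 5 = 1: r = r^2 * 4 mod 41 = 25^2 * 4 = 10*4 = 40
  -> s = B^a = 40

Answer: 27 4 40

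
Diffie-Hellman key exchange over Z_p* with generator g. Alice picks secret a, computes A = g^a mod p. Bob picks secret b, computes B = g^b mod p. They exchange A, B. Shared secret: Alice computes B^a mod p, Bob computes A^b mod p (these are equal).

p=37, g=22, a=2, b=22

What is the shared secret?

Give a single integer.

A = 22^2 mod 37  (bits of 2 = 10)
  bit 0 = 1: r = r^2 * 22 mod 37 = 1^2 * 22 = 1*22 = 22
  bit 1 = 0: r = r^2 mod 37 = 22^2 = 3
  -> A = 3
B = 22^22 mod 37  (bits of 22 = 10110)
  bit 0 = 1: r = r^2 * 22 mod 37 = 1^2 * 22 = 1*22 = 22
  bit 1 = 0: r = r^2 mod 37 = 22^2 = 3
  bit 2 = 1: r = r^2 * 22 mod 37 = 3^2 * 22 = 9*22 = 13
  bit 3 = 1: r = r^2 * 22 mod 37 = 13^2 * 22 = 21*22 = 18
  bit 4 = 0: r = r^2 mod 37 = 18^2 = 28
  -> B = 28
s = B^a = 28^2 mod 37  (bits of 2 = 10)
  bit 0 = 1: r = r^2 * 28 mod 37 = 1^2 * 28 = 1*28 = 28
  bit 1 = 0: r = r^2 mod 37 = 28^2 = 7
  -> s = B^a = 7

Answer: 7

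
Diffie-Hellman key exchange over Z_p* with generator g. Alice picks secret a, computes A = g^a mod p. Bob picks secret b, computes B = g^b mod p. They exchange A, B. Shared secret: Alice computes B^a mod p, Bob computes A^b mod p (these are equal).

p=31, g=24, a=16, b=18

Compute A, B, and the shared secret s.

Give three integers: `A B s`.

Answer: 7 2 2

Derivation:
A = 24^16 mod 31  (bits of 16 = 10000)
  bit 0 = 1: r = r^2 * 24 mod 31 = 1^2 * 24 = 1*24 = 24
  bit 1 = 0: r = r^2 mod 31 = 24^2 = 18
  bit 2 = 0: r = r^2 mod 31 = 18^2 = 14
  bit 3 = 0: r = r^2 mod 31 = 14^2 = 10
  bit 4 = 0: r = r^2 mod 31 = 10^2 = 7
  -> A = 7
B = 24^18 mod 31  (bits of 18 = 10010)
  bit 0 = 1: r = r^2 * 24 mod 31 = 1^2 * 24 = 1*24 = 24
  bit 1 = 0: r = r^2 mod 31 = 24^2 = 18
  bit 2 = 0: r = r^2 mod 31 = 18^2 = 14
  bit 3 = 1: r = r^2 * 24 mod 31 = 14^2 * 24 = 10*24 = 23
  bit 4 = 0: r = r^2 mod 31 = 23^2 = 2
  -> B = 2
s = B^a = 2^16 mod 31  (bits of 16 = 10000)
  bit 0 = 1: r = r^2 * 2 mod 31 = 1^2 * 2 = 1*2 = 2
  bit 1 = 0: r = r^2 mod 31 = 2^2 = 4
  bit 2 = 0: r = r^2 mod 31 = 4^2 = 16
  bit 3 = 0: r = r^2 mod 31 = 16^2 = 8
  bit 4 = 0: r = r^2 mod 31 = 8^2 = 2
  -> s = B^a = 2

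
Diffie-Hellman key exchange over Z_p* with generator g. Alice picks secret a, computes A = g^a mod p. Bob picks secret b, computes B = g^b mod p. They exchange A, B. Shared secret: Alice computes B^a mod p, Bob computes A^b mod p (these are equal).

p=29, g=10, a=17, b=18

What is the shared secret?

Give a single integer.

Answer: 9

Derivation:
A = 10^17 mod 29  (bits of 17 = 10001)
  bit 0 = 1: r = r^2 * 10 mod 29 = 1^2 * 10 = 1*10 = 10
  bit 1 = 0: r = r^2 mod 29 = 10^2 = 13
  bit 2 = 0: r = r^2 mod 29 = 13^2 = 24
  bit 3 = 0: r = r^2 mod 29 = 24^2 = 25
  bit 4 = 1: r = r^2 * 10 mod 29 = 25^2 * 10 = 16*10 = 15
  -> A = 15
B = 10^18 mod 29  (bits of 18 = 10010)
  bit 0 = 1: r = r^2 * 10 mod 29 = 1^2 * 10 = 1*10 = 10
  bit 1 = 0: r = r^2 mod 29 = 10^2 = 13
  bit 2 = 0: r = r^2 mod 29 = 13^2 = 24
  bit 3 = 1: r = r^2 * 10 mod 29 = 24^2 * 10 = 25*10 = 18
  bit 4 = 0: r = r^2 mod 29 = 18^2 = 5
  -> B = 5
s = B^a = 5^17 mod 29  (bits of 17 = 10001)
  bit 0 = 1: r = r^2 * 5 mod 29 = 1^2 * 5 = 1*5 = 5
  bit 1 = 0: r = r^2 mod 29 = 5^2 = 25
  bit 2 = 0: r = r^2 mod 29 = 25^2 = 16
  bit 3 = 0: r = r^2 mod 29 = 16^2 = 24
  bit 4 = 1: r = r^2 * 5 mod 29 = 24^2 * 5 = 25*5 = 9
  -> s = B^a = 9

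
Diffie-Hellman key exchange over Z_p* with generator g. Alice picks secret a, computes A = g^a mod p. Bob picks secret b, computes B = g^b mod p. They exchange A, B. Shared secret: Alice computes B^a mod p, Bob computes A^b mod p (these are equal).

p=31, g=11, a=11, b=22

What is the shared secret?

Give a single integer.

Answer: 28

Derivation:
A = 11^11 mod 31  (bits of 11 = 1011)
  bit 0 = 1: r = r^2 * 11 mod 31 = 1^2 * 11 = 1*11 = 11
  bit 1 = 0: r = r^2 mod 31 = 11^2 = 28
  bit 2 = 1: r = r^2 * 11 mod 31 = 28^2 * 11 = 9*11 = 6
  bit 3 = 1: r = r^2 * 11 mod 31 = 6^2 * 11 = 5*11 = 24
  -> A = 24
B = 11^22 mod 31  (bits of 22 = 10110)
  bit 0 = 1: r = r^2 * 11 mod 31 = 1^2 * 11 = 1*11 = 11
  bit 1 = 0: r = r^2 mod 31 = 11^2 = 28
  bit 2 = 1: r = r^2 * 11 mod 31 = 28^2 * 11 = 9*11 = 6
  bit 3 = 1: r = r^2 * 11 mod 31 = 6^2 * 11 = 5*11 = 24
  bit 4 = 0: r = r^2 mod 31 = 24^2 = 18
  -> B = 18
s = B^a = 18^11 mod 31  (bits of 11 = 1011)
  bit 0 = 1: r = r^2 * 18 mod 31 = 1^2 * 18 = 1*18 = 18
  bit 1 = 0: r = r^2 mod 31 = 18^2 = 14
  bit 2 = 1: r = r^2 * 18 mod 31 = 14^2 * 18 = 10*18 = 25
  bit 3 = 1: r = r^2 * 18 mod 31 = 25^2 * 18 = 5*18 = 28
  -> s = B^a = 28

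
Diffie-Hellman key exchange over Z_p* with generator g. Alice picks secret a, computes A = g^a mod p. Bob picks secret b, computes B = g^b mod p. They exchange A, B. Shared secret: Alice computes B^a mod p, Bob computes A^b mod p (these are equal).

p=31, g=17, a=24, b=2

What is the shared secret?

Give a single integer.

Answer: 16

Derivation:
A = 17^24 mod 31  (bits of 24 = 11000)
  bit 0 = 1: r = r^2 * 17 mod 31 = 1^2 * 17 = 1*17 = 17
  bit 1 = 1: r = r^2 * 17 mod 31 = 17^2 * 17 = 10*17 = 15
  bit 2 = 0: r = r^2 mod 31 = 15^2 = 8
  bit 3 = 0: r = r^2 mod 31 = 8^2 = 2
  bit 4 = 0: r = r^2 mod 31 = 2^2 = 4
  -> A = 4
B = 17^2 mod 31  (bits of 2 = 10)
  bit 0 = 1: r = r^2 * 17 mod 31 = 1^2 * 17 = 1*17 = 17
  bit 1 = 0: r = r^2 mod 31 = 17^2 = 10
  -> B = 10
s = B^a = 10^24 mod 31  (bits of 24 = 11000)
  bit 0 = 1: r = r^2 * 10 mod 31 = 1^2 * 10 = 1*10 = 10
  bit 1 = 1: r = r^2 * 10 mod 31 = 10^2 * 10 = 7*10 = 8
  bit 2 = 0: r = r^2 mod 31 = 8^2 = 2
  bit 3 = 0: r = r^2 mod 31 = 2^2 = 4
  bit 4 = 0: r = r^2 mod 31 = 4^2 = 16
  -> s = B^a = 16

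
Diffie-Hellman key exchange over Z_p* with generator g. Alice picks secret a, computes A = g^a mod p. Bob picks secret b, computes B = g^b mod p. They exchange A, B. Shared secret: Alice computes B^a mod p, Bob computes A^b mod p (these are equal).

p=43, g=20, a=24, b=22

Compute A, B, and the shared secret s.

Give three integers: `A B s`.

A = 20^24 mod 43  (bits of 24 = 11000)
  bit 0 = 1: r = r^2 * 20 mod 43 = 1^2 * 20 = 1*20 = 20
  bit 1 = 1: r = r^2 * 20 mod 43 = 20^2 * 20 = 13*20 = 2
  bit 2 = 0: r = r^2 mod 43 = 2^2 = 4
  bit 3 = 0: r = r^2 mod 43 = 4^2 = 16
  bit 4 = 0: r = r^2 mod 43 = 16^2 = 41
  -> A = 41
B = 20^22 mod 43  (bits of 22 = 10110)
  bit 0 = 1: r = r^2 * 20 mod 43 = 1^2 * 20 = 1*20 = 20
  bit 1 = 0: r = r^2 mod 43 = 20^2 = 13
  bit 2 = 1: r = r^2 * 20 mod 43 = 13^2 * 20 = 40*20 = 26
  bit 3 = 1: r = r^2 * 20 mod 43 = 26^2 * 20 = 31*20 = 18
  bit 4 = 0: r = r^2 mod 43 = 18^2 = 23
  -> B = 23
s = B^a = 23^24 mod 43  (bits of 24 = 11000)
  bit 0 = 1: r = r^2 * 23 mod 43 = 1^2 * 23 = 1*23 = 23
  bit 1 = 1: r = r^2 * 23 mod 43 = 23^2 * 23 = 13*23 = 41
  bit 2 = 0: r = r^2 mod 43 = 41^2 = 4
  bit 3 = 0: r = r^2 mod 43 = 4^2 = 16
  bit 4 = 0: r = r^2 mod 43 = 16^2 = 41
  -> s = B^a = 41

Answer: 41 23 41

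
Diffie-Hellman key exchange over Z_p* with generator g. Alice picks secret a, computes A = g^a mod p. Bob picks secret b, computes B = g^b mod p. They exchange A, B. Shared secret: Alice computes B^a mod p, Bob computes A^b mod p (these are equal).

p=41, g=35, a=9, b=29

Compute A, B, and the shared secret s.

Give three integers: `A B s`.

A = 35^9 mod 41  (bits of 9 = 1001)
  bit 0 = 1: r = r^2 * 35 mod 41 = 1^2 * 35 = 1*35 = 35
  bit 1 = 0: r = r^2 mod 41 = 35^2 = 36
  bit 2 = 0: r = r^2 mod 41 = 36^2 = 25
  bit 3 = 1: r = r^2 * 35 mod 41 = 25^2 * 35 = 10*35 = 22
  -> A = 22
B = 35^29 mod 41  (bits of 29 = 11101)
  bit 0 = 1: r = r^2 * 35 mod 41 = 1^2 * 35 = 1*35 = 35
  bit 1 = 1: r = r^2 * 35 mod 41 = 35^2 * 35 = 36*35 = 30
  bit 2 = 1: r = r^2 * 35 mod 41 = 30^2 * 35 = 39*35 = 12
  bit 3 = 0: r = r^2 mod 41 = 12^2 = 21
  bit 4 = 1: r = r^2 * 35 mod 41 = 21^2 * 35 = 31*35 = 19
  -> B = 19
s = B^a = 19^9 mod 41  (bits of 9 = 1001)
  bit 0 = 1: r = r^2 * 19 mod 41 = 1^2 * 19 = 1*19 = 19
  bit 1 = 0: r = r^2 mod 41 = 19^2 = 33
  bit 2 = 0: r = r^2 mod 41 = 33^2 = 23
  bit 3 = 1: r = r^2 * 19 mod 41 = 23^2 * 19 = 37*19 = 6
  -> s = B^a = 6

Answer: 22 19 6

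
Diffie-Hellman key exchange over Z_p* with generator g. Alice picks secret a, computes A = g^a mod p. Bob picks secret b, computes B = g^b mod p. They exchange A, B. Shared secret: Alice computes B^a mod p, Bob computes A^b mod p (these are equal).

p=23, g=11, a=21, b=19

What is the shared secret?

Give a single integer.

A = 11^21 mod 23  (bits of 21 = 10101)
  bit 0 = 1: r = r^2 * 11 mod 23 = 1^2 * 11 = 1*11 = 11
  bit 1 = 0: r = r^2 mod 23 = 11^2 = 6
  bit 2 = 1: r = r^2 * 11 mod 23 = 6^2 * 11 = 13*11 = 5
  bit 3 = 0: r = r^2 mod 23 = 5^2 = 2
  bit 4 = 1: r = r^2 * 11 mod 23 = 2^2 * 11 = 4*11 = 21
  -> A = 21
B = 11^19 mod 23  (bits of 19 = 10011)
  bit 0 = 1: r = r^2 * 11 mod 23 = 1^2 * 11 = 1*11 = 11
  bit 1 = 0: r = r^2 mod 23 = 11^2 = 6
  bit 2 = 0: r = r^2 mod 23 = 6^2 = 13
  bit 3 = 1: r = r^2 * 11 mod 23 = 13^2 * 11 = 8*11 = 19
  bit 4 = 1: r = r^2 * 11 mod 23 = 19^2 * 11 = 16*11 = 15
  -> B = 15
s = B^a = 15^21 mod 23  (bits of 21 = 10101)
  bit 0 = 1: r = r^2 * 15 mod 23 = 1^2 * 15 = 1*15 = 15
  bit 1 = 0: r = r^2 mod 23 = 15^2 = 18
  bit 2 = 1: r = r^2 * 15 mod 23 = 18^2 * 15 = 2*15 = 7
  bit 3 = 0: r = r^2 mod 23 = 7^2 = 3
  bit 4 = 1: r = r^2 * 15 mod 23 = 3^2 * 15 = 9*15 = 20
  -> s = B^a = 20

Answer: 20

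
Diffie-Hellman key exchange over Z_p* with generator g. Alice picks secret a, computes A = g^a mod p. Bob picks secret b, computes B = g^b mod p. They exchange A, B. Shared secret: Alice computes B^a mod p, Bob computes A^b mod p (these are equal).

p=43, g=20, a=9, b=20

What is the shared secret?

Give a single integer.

A = 20^9 mod 43  (bits of 9 = 1001)
  bit 0 = 1: r = r^2 * 20 mod 43 = 1^2 * 20 = 1*20 = 20
  bit 1 = 0: r = r^2 mod 43 = 20^2 = 13
  bit 2 = 0: r = r^2 mod 43 = 13^2 = 40
  bit 3 = 1: r = r^2 * 20 mod 43 = 40^2 * 20 = 9*20 = 8
  -> A = 8
B = 20^20 mod 43  (bits of 20 = 10100)
  bit 0 = 1: r = r^2 * 20 mod 43 = 1^2 * 20 = 1*20 = 20
  bit 1 = 0: r = r^2 mod 43 = 20^2 = 13
  bit 2 = 1: r = r^2 * 20 mod 43 = 13^2 * 20 = 40*20 = 26
  bit 3 = 0: r = r^2 mod 43 = 26^2 = 31
  bit 4 = 0: r = r^2 mod 43 = 31^2 = 15
  -> B = 15
s = B^a = 15^9 mod 43  (bits of 9 = 1001)
  bit 0 = 1: r = r^2 * 15 mod 43 = 1^2 * 15 = 1*15 = 15
  bit 1 = 0: r = r^2 mod 43 = 15^2 = 10
  bit 2 = 0: r = r^2 mod 43 = 10^2 = 14
  bit 3 = 1: r = r^2 * 15 mod 43 = 14^2 * 15 = 24*15 = 16
  -> s = B^a = 16

Answer: 16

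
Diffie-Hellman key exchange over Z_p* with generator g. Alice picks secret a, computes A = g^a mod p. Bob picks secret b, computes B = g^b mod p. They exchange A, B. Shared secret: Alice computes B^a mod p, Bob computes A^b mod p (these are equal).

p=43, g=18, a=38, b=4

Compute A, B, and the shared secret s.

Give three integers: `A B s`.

A = 18^38 mod 43  (bits of 38 = 100110)
  bit 0 = 1: r = r^2 * 18 mod 43 = 1^2 * 18 = 1*18 = 18
  bit 1 = 0: r = r^2 mod 43 = 18^2 = 23
  bit 2 = 0: r = r^2 mod 43 = 23^2 = 13
  bit 3 = 1: r = r^2 * 18 mod 43 = 13^2 * 18 = 40*18 = 32
  bit 4 = 1: r = r^2 * 18 mod 43 = 32^2 * 18 = 35*18 = 28
  bit 5 = 0: r = r^2 mod 43 = 28^2 = 10
  -> A = 10
B = 18^4 mod 43  (bits of 4 = 100)
  bit 0 = 1: r = r^2 * 18 mod 43 = 1^2 * 18 = 1*18 = 18
  bit 1 = 0: r = r^2 mod 43 = 18^2 = 23
  bit 2 = 0: r = r^2 mod 43 = 23^2 = 13
  -> B = 13
s = B^a = 13^38 mod 43  (bits of 38 = 100110)
  bit 0 = 1: r = r^2 * 13 mod 43 = 1^2 * 13 = 1*13 = 13
  bit 1 = 0: r = r^2 mod 43 = 13^2 = 40
  bit 2 = 0: r = r^2 mod 43 = 40^2 = 9
  bit 3 = 1: r = r^2 * 13 mod 43 = 9^2 * 13 = 38*13 = 21
  bit 4 = 1: r = r^2 * 13 mod 43 = 21^2 * 13 = 11*13 = 14
  bit 5 = 0: r = r^2 mod 43 = 14^2 = 24
  -> s = B^a = 24

Answer: 10 13 24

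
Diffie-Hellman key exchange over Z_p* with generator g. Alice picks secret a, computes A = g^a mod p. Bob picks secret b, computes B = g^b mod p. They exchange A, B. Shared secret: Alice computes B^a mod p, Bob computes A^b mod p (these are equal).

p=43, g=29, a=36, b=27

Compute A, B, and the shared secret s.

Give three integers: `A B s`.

A = 29^36 mod 43  (bits of 36 = 100100)
  bit 0 = 1: r = r^2 * 29 mod 43 = 1^2 * 29 = 1*29 = 29
  bit 1 = 0: r = r^2 mod 43 = 29^2 = 24
  bit 2 = 0: r = r^2 mod 43 = 24^2 = 17
  bit 3 = 1: r = r^2 * 29 mod 43 = 17^2 * 29 = 31*29 = 39
  bit 4 = 0: r = r^2 mod 43 = 39^2 = 16
  bit 5 = 0: r = r^2 mod 43 = 16^2 = 41
  -> A = 41
B = 29^27 mod 43  (bits of 27 = 11011)
  bit 0 = 1: r = r^2 * 29 mod 43 = 1^2 * 29 = 1*29 = 29
  bit 1 = 1: r = r^2 * 29 mod 43 = 29^2 * 29 = 24*29 = 8
  bit 2 = 0: r = r^2 mod 43 = 8^2 = 21
  bit 3 = 1: r = r^2 * 29 mod 43 = 21^2 * 29 = 11*29 = 18
  bit 4 = 1: r = r^2 * 29 mod 43 = 18^2 * 29 = 23*29 = 22
  -> B = 22
s = B^a = 22^36 mod 43  (bits of 36 = 100100)
  bit 0 = 1: r = r^2 * 22 mod 43 = 1^2 * 22 = 1*22 = 22
  bit 1 = 0: r = r^2 mod 43 = 22^2 = 11
  bit 2 = 0: r = r^2 mod 43 = 11^2 = 35
  bit 3 = 1: r = r^2 * 22 mod 43 = 35^2 * 22 = 21*22 = 32
  bit 4 = 0: r = r^2 mod 43 = 32^2 = 35
  bit 5 = 0: r = r^2 mod 43 = 35^2 = 21
  -> s = B^a = 21

Answer: 41 22 21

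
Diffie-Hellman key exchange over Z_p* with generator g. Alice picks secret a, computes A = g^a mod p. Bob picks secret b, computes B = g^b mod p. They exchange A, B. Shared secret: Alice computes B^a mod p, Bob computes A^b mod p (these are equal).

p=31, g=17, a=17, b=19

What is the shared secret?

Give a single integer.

Answer: 13

Derivation:
A = 17^17 mod 31  (bits of 17 = 10001)
  bit 0 = 1: r = r^2 * 17 mod 31 = 1^2 * 17 = 1*17 = 17
  bit 1 = 0: r = r^2 mod 31 = 17^2 = 10
  bit 2 = 0: r = r^2 mod 31 = 10^2 = 7
  bit 3 = 0: r = r^2 mod 31 = 7^2 = 18
  bit 4 = 1: r = r^2 * 17 mod 31 = 18^2 * 17 = 14*17 = 21
  -> A = 21
B = 17^19 mod 31  (bits of 19 = 10011)
  bit 0 = 1: r = r^2 * 17 mod 31 = 1^2 * 17 = 1*17 = 17
  bit 1 = 0: r = r^2 mod 31 = 17^2 = 10
  bit 2 = 0: r = r^2 mod 31 = 10^2 = 7
  bit 3 = 1: r = r^2 * 17 mod 31 = 7^2 * 17 = 18*17 = 27
  bit 4 = 1: r = r^2 * 17 mod 31 = 27^2 * 17 = 16*17 = 24
  -> B = 24
s = B^a = 24^17 mod 31  (bits of 17 = 10001)
  bit 0 = 1: r = r^2 * 24 mod 31 = 1^2 * 24 = 1*24 = 24
  bit 1 = 0: r = r^2 mod 31 = 24^2 = 18
  bit 2 = 0: r = r^2 mod 31 = 18^2 = 14
  bit 3 = 0: r = r^2 mod 31 = 14^2 = 10
  bit 4 = 1: r = r^2 * 24 mod 31 = 10^2 * 24 = 7*24 = 13
  -> s = B^a = 13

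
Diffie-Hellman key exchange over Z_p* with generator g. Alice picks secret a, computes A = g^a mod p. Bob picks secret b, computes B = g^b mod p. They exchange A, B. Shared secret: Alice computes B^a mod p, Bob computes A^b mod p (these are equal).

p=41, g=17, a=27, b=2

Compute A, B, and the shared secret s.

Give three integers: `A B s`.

Answer: 28 2 5

Derivation:
A = 17^27 mod 41  (bits of 27 = 11011)
  bit 0 = 1: r = r^2 * 17 mod 41 = 1^2 * 17 = 1*17 = 17
  bit 1 = 1: r = r^2 * 17 mod 41 = 17^2 * 17 = 2*17 = 34
  bit 2 = 0: r = r^2 mod 41 = 34^2 = 8
  bit 3 = 1: r = r^2 * 17 mod 41 = 8^2 * 17 = 23*17 = 22
  bit 4 = 1: r = r^2 * 17 mod 41 = 22^2 * 17 = 33*17 = 28
  -> A = 28
B = 17^2 mod 41  (bits of 2 = 10)
  bit 0 = 1: r = r^2 * 17 mod 41 = 1^2 * 17 = 1*17 = 17
  bit 1 = 0: r = r^2 mod 41 = 17^2 = 2
  -> B = 2
s = B^a = 2^27 mod 41  (bits of 27 = 11011)
  bit 0 = 1: r = r^2 * 2 mod 41 = 1^2 * 2 = 1*2 = 2
  bit 1 = 1: r = r^2 * 2 mod 41 = 2^2 * 2 = 4*2 = 8
  bit 2 = 0: r = r^2 mod 41 = 8^2 = 23
  bit 3 = 1: r = r^2 * 2 mod 41 = 23^2 * 2 = 37*2 = 33
  bit 4 = 1: r = r^2 * 2 mod 41 = 33^2 * 2 = 23*2 = 5
  -> s = B^a = 5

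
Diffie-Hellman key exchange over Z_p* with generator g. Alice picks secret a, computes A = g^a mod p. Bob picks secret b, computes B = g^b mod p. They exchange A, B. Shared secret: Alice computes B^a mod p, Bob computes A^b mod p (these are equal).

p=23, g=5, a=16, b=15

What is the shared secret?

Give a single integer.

Answer: 12

Derivation:
A = 5^16 mod 23  (bits of 16 = 10000)
  bit 0 = 1: r = r^2 * 5 mod 23 = 1^2 * 5 = 1*5 = 5
  bit 1 = 0: r = r^2 mod 23 = 5^2 = 2
  bit 2 = 0: r = r^2 mod 23 = 2^2 = 4
  bit 3 = 0: r = r^2 mod 23 = 4^2 = 16
  bit 4 = 0: r = r^2 mod 23 = 16^2 = 3
  -> A = 3
B = 5^15 mod 23  (bits of 15 = 1111)
  bit 0 = 1: r = r^2 * 5 mod 23 = 1^2 * 5 = 1*5 = 5
  bit 1 = 1: r = r^2 * 5 mod 23 = 5^2 * 5 = 2*5 = 10
  bit 2 = 1: r = r^2 * 5 mod 23 = 10^2 * 5 = 8*5 = 17
  bit 3 = 1: r = r^2 * 5 mod 23 = 17^2 * 5 = 13*5 = 19
  -> B = 19
s = B^a = 19^16 mod 23  (bits of 16 = 10000)
  bit 0 = 1: r = r^2 * 19 mod 23 = 1^2 * 19 = 1*19 = 19
  bit 1 = 0: r = r^2 mod 23 = 19^2 = 16
  bit 2 = 0: r = r^2 mod 23 = 16^2 = 3
  bit 3 = 0: r = r^2 mod 23 = 3^2 = 9
  bit 4 = 0: r = r^2 mod 23 = 9^2 = 12
  -> s = B^a = 12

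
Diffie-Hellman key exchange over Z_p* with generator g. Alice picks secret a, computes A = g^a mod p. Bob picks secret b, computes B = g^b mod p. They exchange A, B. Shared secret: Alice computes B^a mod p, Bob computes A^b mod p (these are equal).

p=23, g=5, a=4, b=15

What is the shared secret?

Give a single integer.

A = 5^4 mod 23  (bits of 4 = 100)
  bit 0 = 1: r = r^2 * 5 mod 23 = 1^2 * 5 = 1*5 = 5
  bit 1 = 0: r = r^2 mod 23 = 5^2 = 2
  bit 2 = 0: r = r^2 mod 23 = 2^2 = 4
  -> A = 4
B = 5^15 mod 23  (bits of 15 = 1111)
  bit 0 = 1: r = r^2 * 5 mod 23 = 1^2 * 5 = 1*5 = 5
  bit 1 = 1: r = r^2 * 5 mod 23 = 5^2 * 5 = 2*5 = 10
  bit 2 = 1: r = r^2 * 5 mod 23 = 10^2 * 5 = 8*5 = 17
  bit 3 = 1: r = r^2 * 5 mod 23 = 17^2 * 5 = 13*5 = 19
  -> B = 19
s = B^a = 19^4 mod 23  (bits of 4 = 100)
  bit 0 = 1: r = r^2 * 19 mod 23 = 1^2 * 19 = 1*19 = 19
  bit 1 = 0: r = r^2 mod 23 = 19^2 = 16
  bit 2 = 0: r = r^2 mod 23 = 16^2 = 3
  -> s = B^a = 3

Answer: 3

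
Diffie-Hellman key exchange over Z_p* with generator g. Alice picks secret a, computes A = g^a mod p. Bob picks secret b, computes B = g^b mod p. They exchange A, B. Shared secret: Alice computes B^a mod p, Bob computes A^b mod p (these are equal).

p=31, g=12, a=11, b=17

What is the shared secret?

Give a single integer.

A = 12^11 mod 31  (bits of 11 = 1011)
  bit 0 = 1: r = r^2 * 12 mod 31 = 1^2 * 12 = 1*12 = 12
  bit 1 = 0: r = r^2 mod 31 = 12^2 = 20
  bit 2 = 1: r = r^2 * 12 mod 31 = 20^2 * 12 = 28*12 = 26
  bit 3 = 1: r = r^2 * 12 mod 31 = 26^2 * 12 = 25*12 = 21
  -> A = 21
B = 12^17 mod 31  (bits of 17 = 10001)
  bit 0 = 1: r = r^2 * 12 mod 31 = 1^2 * 12 = 1*12 = 12
  bit 1 = 0: r = r^2 mod 31 = 12^2 = 20
  bit 2 = 0: r = r^2 mod 31 = 20^2 = 28
  bit 3 = 0: r = r^2 mod 31 = 28^2 = 9
  bit 4 = 1: r = r^2 * 12 mod 31 = 9^2 * 12 = 19*12 = 11
  -> B = 11
s = B^a = 11^11 mod 31  (bits of 11 = 1011)
  bit 0 = 1: r = r^2 * 11 mod 31 = 1^2 * 11 = 1*11 = 11
  bit 1 = 0: r = r^2 mod 31 = 11^2 = 28
  bit 2 = 1: r = r^2 * 11 mod 31 = 28^2 * 11 = 9*11 = 6
  bit 3 = 1: r = r^2 * 11 mod 31 = 6^2 * 11 = 5*11 = 24
  -> s = B^a = 24

Answer: 24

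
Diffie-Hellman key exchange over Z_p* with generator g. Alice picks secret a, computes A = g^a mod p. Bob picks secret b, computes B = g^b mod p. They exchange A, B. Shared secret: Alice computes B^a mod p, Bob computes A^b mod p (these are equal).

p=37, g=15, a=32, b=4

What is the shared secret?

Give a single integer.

Answer: 34

Derivation:
A = 15^32 mod 37  (bits of 32 = 100000)
  bit 0 = 1: r = r^2 * 15 mod 37 = 1^2 * 15 = 1*15 = 15
  bit 1 = 0: r = r^2 mod 37 = 15^2 = 3
  bit 2 = 0: r = r^2 mod 37 = 3^2 = 9
  bit 3 = 0: r = r^2 mod 37 = 9^2 = 7
  bit 4 = 0: r = r^2 mod 37 = 7^2 = 12
  bit 5 = 0: r = r^2 mod 37 = 12^2 = 33
  -> A = 33
B = 15^4 mod 37  (bits of 4 = 100)
  bit 0 = 1: r = r^2 * 15 mod 37 = 1^2 * 15 = 1*15 = 15
  bit 1 = 0: r = r^2 mod 37 = 15^2 = 3
  bit 2 = 0: r = r^2 mod 37 = 3^2 = 9
  -> B = 9
s = B^a = 9^32 mod 37  (bits of 32 = 100000)
  bit 0 = 1: r = r^2 * 9 mod 37 = 1^2 * 9 = 1*9 = 9
  bit 1 = 0: r = r^2 mod 37 = 9^2 = 7
  bit 2 = 0: r = r^2 mod 37 = 7^2 = 12
  bit 3 = 0: r = r^2 mod 37 = 12^2 = 33
  bit 4 = 0: r = r^2 mod 37 = 33^2 = 16
  bit 5 = 0: r = r^2 mod 37 = 16^2 = 34
  -> s = B^a = 34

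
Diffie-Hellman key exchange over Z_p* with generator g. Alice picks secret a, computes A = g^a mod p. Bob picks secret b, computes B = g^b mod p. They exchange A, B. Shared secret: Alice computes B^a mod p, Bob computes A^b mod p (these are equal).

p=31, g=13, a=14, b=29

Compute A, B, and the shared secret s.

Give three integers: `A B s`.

A = 13^14 mod 31  (bits of 14 = 1110)
  bit 0 = 1: r = r^2 * 13 mod 31 = 1^2 * 13 = 1*13 = 13
  bit 1 = 1: r = r^2 * 13 mod 31 = 13^2 * 13 = 14*13 = 27
  bit 2 = 1: r = r^2 * 13 mod 31 = 27^2 * 13 = 16*13 = 22
  bit 3 = 0: r = r^2 mod 31 = 22^2 = 19
  -> A = 19
B = 13^29 mod 31  (bits of 29 = 11101)
  bit 0 = 1: r = r^2 * 13 mod 31 = 1^2 * 13 = 1*13 = 13
  bit 1 = 1: r = r^2 * 13 mod 31 = 13^2 * 13 = 14*13 = 27
  bit 2 = 1: r = r^2 * 13 mod 31 = 27^2 * 13 = 16*13 = 22
  bit 3 = 0: r = r^2 mod 31 = 22^2 = 19
  bit 4 = 1: r = r^2 * 13 mod 31 = 19^2 * 13 = 20*13 = 12
  -> B = 12
s = B^a = 12^14 mod 31  (bits of 14 = 1110)
  bit 0 = 1: r = r^2 * 12 mod 31 = 1^2 * 12 = 1*12 = 12
  bit 1 = 1: r = r^2 * 12 mod 31 = 12^2 * 12 = 20*12 = 23
  bit 2 = 1: r = r^2 * 12 mod 31 = 23^2 * 12 = 2*12 = 24
  bit 3 = 0: r = r^2 mod 31 = 24^2 = 18
  -> s = B^a = 18

Answer: 19 12 18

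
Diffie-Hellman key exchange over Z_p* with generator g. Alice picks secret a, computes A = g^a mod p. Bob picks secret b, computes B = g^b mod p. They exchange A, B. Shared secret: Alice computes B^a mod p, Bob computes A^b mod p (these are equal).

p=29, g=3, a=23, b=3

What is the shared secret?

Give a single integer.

Answer: 19

Derivation:
A = 3^23 mod 29  (bits of 23 = 10111)
  bit 0 = 1: r = r^2 * 3 mod 29 = 1^2 * 3 = 1*3 = 3
  bit 1 = 0: r = r^2 mod 29 = 3^2 = 9
  bit 2 = 1: r = r^2 * 3 mod 29 = 9^2 * 3 = 23*3 = 11
  bit 3 = 1: r = r^2 * 3 mod 29 = 11^2 * 3 = 5*3 = 15
  bit 4 = 1: r = r^2 * 3 mod 29 = 15^2 * 3 = 22*3 = 8
  -> A = 8
B = 3^3 mod 29  (bits of 3 = 11)
  bit 0 = 1: r = r^2 * 3 mod 29 = 1^2 * 3 = 1*3 = 3
  bit 1 = 1: r = r^2 * 3 mod 29 = 3^2 * 3 = 9*3 = 27
  -> B = 27
s = B^a = 27^23 mod 29  (bits of 23 = 10111)
  bit 0 = 1: r = r^2 * 27 mod 29 = 1^2 * 27 = 1*27 = 27
  bit 1 = 0: r = r^2 mod 29 = 27^2 = 4
  bit 2 = 1: r = r^2 * 27 mod 29 = 4^2 * 27 = 16*27 = 26
  bit 3 = 1: r = r^2 * 27 mod 29 = 26^2 * 27 = 9*27 = 11
  bit 4 = 1: r = r^2 * 27 mod 29 = 11^2 * 27 = 5*27 = 19
  -> s = B^a = 19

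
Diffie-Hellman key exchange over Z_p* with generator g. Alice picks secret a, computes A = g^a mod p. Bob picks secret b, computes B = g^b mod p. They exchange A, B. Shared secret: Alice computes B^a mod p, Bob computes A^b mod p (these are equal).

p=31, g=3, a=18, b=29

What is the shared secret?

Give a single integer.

A = 3^18 mod 31  (bits of 18 = 10010)
  bit 0 = 1: r = r^2 * 3 mod 31 = 1^2 * 3 = 1*3 = 3
  bit 1 = 0: r = r^2 mod 31 = 3^2 = 9
  bit 2 = 0: r = r^2 mod 31 = 9^2 = 19
  bit 3 = 1: r = r^2 * 3 mod 31 = 19^2 * 3 = 20*3 = 29
  bit 4 = 0: r = r^2 mod 31 = 29^2 = 4
  -> A = 4
B = 3^29 mod 31  (bits of 29 = 11101)
  bit 0 = 1: r = r^2 * 3 mod 31 = 1^2 * 3 = 1*3 = 3
  bit 1 = 1: r = r^2 * 3 mod 31 = 3^2 * 3 = 9*3 = 27
  bit 2 = 1: r = r^2 * 3 mod 31 = 27^2 * 3 = 16*3 = 17
  bit 3 = 0: r = r^2 mod 31 = 17^2 = 10
  bit 4 = 1: r = r^2 * 3 mod 31 = 10^2 * 3 = 7*3 = 21
  -> B = 21
s = B^a = 21^18 mod 31  (bits of 18 = 10010)
  bit 0 = 1: r = r^2 * 21 mod 31 = 1^2 * 21 = 1*21 = 21
  bit 1 = 0: r = r^2 mod 31 = 21^2 = 7
  bit 2 = 0: r = r^2 mod 31 = 7^2 = 18
  bit 3 = 1: r = r^2 * 21 mod 31 = 18^2 * 21 = 14*21 = 15
  bit 4 = 0: r = r^2 mod 31 = 15^2 = 8
  -> s = B^a = 8

Answer: 8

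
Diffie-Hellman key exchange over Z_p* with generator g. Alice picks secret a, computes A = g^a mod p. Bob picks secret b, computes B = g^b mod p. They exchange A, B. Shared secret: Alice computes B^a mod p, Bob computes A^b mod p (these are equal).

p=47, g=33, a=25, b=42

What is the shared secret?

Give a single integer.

Answer: 27

Derivation:
A = 33^25 mod 47  (bits of 25 = 11001)
  bit 0 = 1: r = r^2 * 33 mod 47 = 1^2 * 33 = 1*33 = 33
  bit 1 = 1: r = r^2 * 33 mod 47 = 33^2 * 33 = 8*33 = 29
  bit 2 = 0: r = r^2 mod 47 = 29^2 = 42
  bit 3 = 0: r = r^2 mod 47 = 42^2 = 25
  bit 4 = 1: r = r^2 * 33 mod 47 = 25^2 * 33 = 14*33 = 39
  -> A = 39
B = 33^42 mod 47  (bits of 42 = 101010)
  bit 0 = 1: r = r^2 * 33 mod 47 = 1^2 * 33 = 1*33 = 33
  bit 1 = 0: r = r^2 mod 47 = 33^2 = 8
  bit 2 = 1: r = r^2 * 33 mod 47 = 8^2 * 33 = 17*33 = 44
  bit 3 = 0: r = r^2 mod 47 = 44^2 = 9
  bit 4 = 1: r = r^2 * 33 mod 47 = 9^2 * 33 = 34*33 = 41
  bit 5 = 0: r = r^2 mod 47 = 41^2 = 36
  -> B = 36
s = B^a = 36^25 mod 47  (bits of 25 = 11001)
  bit 0 = 1: r = r^2 * 36 mod 47 = 1^2 * 36 = 1*36 = 36
  bit 1 = 1: r = r^2 * 36 mod 47 = 36^2 * 36 = 27*36 = 32
  bit 2 = 0: r = r^2 mod 47 = 32^2 = 37
  bit 3 = 0: r = r^2 mod 47 = 37^2 = 6
  bit 4 = 1: r = r^2 * 36 mod 47 = 6^2 * 36 = 36*36 = 27
  -> s = B^a = 27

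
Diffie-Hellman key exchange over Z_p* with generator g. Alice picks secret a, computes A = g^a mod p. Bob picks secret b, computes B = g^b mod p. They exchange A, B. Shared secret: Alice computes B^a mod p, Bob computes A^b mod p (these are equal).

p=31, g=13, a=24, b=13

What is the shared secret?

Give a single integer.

Answer: 8

Derivation:
A = 13^24 mod 31  (bits of 24 = 11000)
  bit 0 = 1: r = r^2 * 13 mod 31 = 1^2 * 13 = 1*13 = 13
  bit 1 = 1: r = r^2 * 13 mod 31 = 13^2 * 13 = 14*13 = 27
  bit 2 = 0: r = r^2 mod 31 = 27^2 = 16
  bit 3 = 0: r = r^2 mod 31 = 16^2 = 8
  bit 4 = 0: r = r^2 mod 31 = 8^2 = 2
  -> A = 2
B = 13^13 mod 31  (bits of 13 = 1101)
  bit 0 = 1: r = r^2 * 13 mod 31 = 1^2 * 13 = 1*13 = 13
  bit 1 = 1: r = r^2 * 13 mod 31 = 13^2 * 13 = 14*13 = 27
  bit 2 = 0: r = r^2 mod 31 = 27^2 = 16
  bit 3 = 1: r = r^2 * 13 mod 31 = 16^2 * 13 = 8*13 = 11
  -> B = 11
s = B^a = 11^24 mod 31  (bits of 24 = 11000)
  bit 0 = 1: r = r^2 * 11 mod 31 = 1^2 * 11 = 1*11 = 11
  bit 1 = 1: r = r^2 * 11 mod 31 = 11^2 * 11 = 28*11 = 29
  bit 2 = 0: r = r^2 mod 31 = 29^2 = 4
  bit 3 = 0: r = r^2 mod 31 = 4^2 = 16
  bit 4 = 0: r = r^2 mod 31 = 16^2 = 8
  -> s = B^a = 8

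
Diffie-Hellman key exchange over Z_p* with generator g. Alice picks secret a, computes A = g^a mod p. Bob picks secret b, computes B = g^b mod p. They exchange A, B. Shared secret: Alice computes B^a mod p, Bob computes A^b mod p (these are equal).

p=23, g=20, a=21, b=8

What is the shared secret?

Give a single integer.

Answer: 4

Derivation:
A = 20^21 mod 23  (bits of 21 = 10101)
  bit 0 = 1: r = r^2 * 20 mod 23 = 1^2 * 20 = 1*20 = 20
  bit 1 = 0: r = r^2 mod 23 = 20^2 = 9
  bit 2 = 1: r = r^2 * 20 mod 23 = 9^2 * 20 = 12*20 = 10
  bit 3 = 0: r = r^2 mod 23 = 10^2 = 8
  bit 4 = 1: r = r^2 * 20 mod 23 = 8^2 * 20 = 18*20 = 15
  -> A = 15
B = 20^8 mod 23  (bits of 8 = 1000)
  bit 0 = 1: r = r^2 * 20 mod 23 = 1^2 * 20 = 1*20 = 20
  bit 1 = 0: r = r^2 mod 23 = 20^2 = 9
  bit 2 = 0: r = r^2 mod 23 = 9^2 = 12
  bit 3 = 0: r = r^2 mod 23 = 12^2 = 6
  -> B = 6
s = B^a = 6^21 mod 23  (bits of 21 = 10101)
  bit 0 = 1: r = r^2 * 6 mod 23 = 1^2 * 6 = 1*6 = 6
  bit 1 = 0: r = r^2 mod 23 = 6^2 = 13
  bit 2 = 1: r = r^2 * 6 mod 23 = 13^2 * 6 = 8*6 = 2
  bit 3 = 0: r = r^2 mod 23 = 2^2 = 4
  bit 4 = 1: r = r^2 * 6 mod 23 = 4^2 * 6 = 16*6 = 4
  -> s = B^a = 4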